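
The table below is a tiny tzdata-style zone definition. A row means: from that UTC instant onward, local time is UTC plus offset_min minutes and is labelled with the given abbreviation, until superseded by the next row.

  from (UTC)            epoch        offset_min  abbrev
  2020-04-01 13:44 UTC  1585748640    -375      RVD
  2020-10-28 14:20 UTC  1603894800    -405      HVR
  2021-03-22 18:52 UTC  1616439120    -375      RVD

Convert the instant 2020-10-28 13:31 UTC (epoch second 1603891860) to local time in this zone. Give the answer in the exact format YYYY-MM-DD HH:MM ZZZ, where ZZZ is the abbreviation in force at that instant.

Query: 2020-10-28 13:31 UTC
Rule 1/3 (RVD, -06:15): 2020-04-01 13:44 UTC ≤ query < 2020-10-28 14:20 UTC
13·60 + 31 - 375 = 436 min
436 = 0·1440 + 436; 436 = 7·60 + 16 → 07:16, same day
→ 2020-10-28 07:16 RVD

2020-10-28 07:16 RVD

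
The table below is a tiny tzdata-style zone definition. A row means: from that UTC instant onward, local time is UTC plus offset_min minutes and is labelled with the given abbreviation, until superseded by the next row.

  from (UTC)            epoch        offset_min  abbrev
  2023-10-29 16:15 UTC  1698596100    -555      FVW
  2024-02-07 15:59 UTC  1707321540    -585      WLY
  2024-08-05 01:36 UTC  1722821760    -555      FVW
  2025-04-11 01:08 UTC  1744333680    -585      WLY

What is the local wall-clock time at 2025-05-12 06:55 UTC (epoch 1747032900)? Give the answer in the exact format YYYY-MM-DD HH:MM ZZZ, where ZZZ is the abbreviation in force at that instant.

2025-05-11 21:10 WLY

Query: 2025-05-12 06:55 UTC
Rule 4/4 (WLY, -09:45): 2025-04-11 01:08 UTC ≤ query < +∞
6·60 + 55 - 585 = -170 min
-170 = -1·1440 + 1270; 1270 = 21·60 + 10 → 21:10, 2025-05-12 - 1 day = 2025-05-11
→ 2025-05-11 21:10 WLY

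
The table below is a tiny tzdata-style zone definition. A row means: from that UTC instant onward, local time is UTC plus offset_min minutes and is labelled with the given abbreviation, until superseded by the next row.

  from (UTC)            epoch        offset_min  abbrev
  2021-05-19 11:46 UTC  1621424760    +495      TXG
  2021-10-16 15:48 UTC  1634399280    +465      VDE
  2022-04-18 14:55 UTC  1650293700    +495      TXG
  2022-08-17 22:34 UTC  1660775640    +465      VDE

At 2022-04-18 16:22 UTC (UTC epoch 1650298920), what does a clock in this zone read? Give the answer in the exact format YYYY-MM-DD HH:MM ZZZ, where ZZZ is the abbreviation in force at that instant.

Query: 2022-04-18 16:22 UTC
Rule 3/4 (TXG, +08:15): 2022-04-18 14:55 UTC ≤ query < 2022-08-17 22:34 UTC
16·60 + 22 + 495 = 1477 min
1477 = 1·1440 + 37; 37 = 0·60 + 37 → 00:37, 2022-04-18 + 1 day = 2022-04-19
→ 2022-04-19 00:37 TXG

2022-04-19 00:37 TXG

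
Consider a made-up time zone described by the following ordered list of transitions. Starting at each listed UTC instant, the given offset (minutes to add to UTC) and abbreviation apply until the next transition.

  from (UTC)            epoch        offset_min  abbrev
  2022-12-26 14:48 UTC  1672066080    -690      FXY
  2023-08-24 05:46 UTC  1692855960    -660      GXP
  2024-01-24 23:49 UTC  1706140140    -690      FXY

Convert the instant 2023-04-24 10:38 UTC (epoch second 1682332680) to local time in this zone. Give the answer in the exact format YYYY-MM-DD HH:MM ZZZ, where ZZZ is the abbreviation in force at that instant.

2023-04-23 23:08 FXY

Query: 2023-04-24 10:38 UTC
Rule 1/3 (FXY, -11:30): 2022-12-26 14:48 UTC ≤ query < 2023-08-24 05:46 UTC
10·60 + 38 - 690 = -52 min
-52 = -1·1440 + 1388; 1388 = 23·60 + 8 → 23:08, 2023-04-24 - 1 day = 2023-04-23
→ 2023-04-23 23:08 FXY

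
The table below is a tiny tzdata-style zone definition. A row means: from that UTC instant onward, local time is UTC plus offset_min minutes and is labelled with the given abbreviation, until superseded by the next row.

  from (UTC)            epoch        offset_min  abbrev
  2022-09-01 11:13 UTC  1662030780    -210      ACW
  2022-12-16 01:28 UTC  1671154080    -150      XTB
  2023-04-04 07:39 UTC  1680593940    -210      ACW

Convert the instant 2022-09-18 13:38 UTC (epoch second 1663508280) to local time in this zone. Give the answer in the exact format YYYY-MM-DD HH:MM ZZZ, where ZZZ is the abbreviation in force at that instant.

Query: 2022-09-18 13:38 UTC
Rule 1/3 (ACW, -03:30): 2022-09-01 11:13 UTC ≤ query < 2022-12-16 01:28 UTC
13·60 + 38 - 210 = 608 min
608 = 0·1440 + 608; 608 = 10·60 + 8 → 10:08, same day
→ 2022-09-18 10:08 ACW

2022-09-18 10:08 ACW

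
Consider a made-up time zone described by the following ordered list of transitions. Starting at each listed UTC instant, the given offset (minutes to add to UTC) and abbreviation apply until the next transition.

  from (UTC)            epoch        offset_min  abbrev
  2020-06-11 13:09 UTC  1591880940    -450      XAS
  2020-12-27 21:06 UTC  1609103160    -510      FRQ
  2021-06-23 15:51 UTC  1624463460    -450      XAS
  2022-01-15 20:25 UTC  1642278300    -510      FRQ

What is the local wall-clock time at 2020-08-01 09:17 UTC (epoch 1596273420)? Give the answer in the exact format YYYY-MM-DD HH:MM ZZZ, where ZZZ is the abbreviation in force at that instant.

Query: 2020-08-01 09:17 UTC
Rule 1/4 (XAS, -07:30): 2020-06-11 13:09 UTC ≤ query < 2020-12-27 21:06 UTC
9·60 + 17 - 450 = 107 min
107 = 0·1440 + 107; 107 = 1·60 + 47 → 01:47, same day
→ 2020-08-01 01:47 XAS

2020-08-01 01:47 XAS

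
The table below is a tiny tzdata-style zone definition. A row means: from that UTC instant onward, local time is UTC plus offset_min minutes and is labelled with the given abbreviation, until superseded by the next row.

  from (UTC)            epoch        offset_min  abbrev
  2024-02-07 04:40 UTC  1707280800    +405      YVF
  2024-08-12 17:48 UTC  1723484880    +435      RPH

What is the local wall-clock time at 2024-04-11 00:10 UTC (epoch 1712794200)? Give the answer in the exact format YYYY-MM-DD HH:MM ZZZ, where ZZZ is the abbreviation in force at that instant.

Query: 2024-04-11 00:10 UTC
Rule 1/2 (YVF, +06:45): 2024-02-07 04:40 UTC ≤ query < 2024-08-12 17:48 UTC
0·60 + 10 + 405 = 415 min
415 = 0·1440 + 415; 415 = 6·60 + 55 → 06:55, same day
→ 2024-04-11 06:55 YVF

2024-04-11 06:55 YVF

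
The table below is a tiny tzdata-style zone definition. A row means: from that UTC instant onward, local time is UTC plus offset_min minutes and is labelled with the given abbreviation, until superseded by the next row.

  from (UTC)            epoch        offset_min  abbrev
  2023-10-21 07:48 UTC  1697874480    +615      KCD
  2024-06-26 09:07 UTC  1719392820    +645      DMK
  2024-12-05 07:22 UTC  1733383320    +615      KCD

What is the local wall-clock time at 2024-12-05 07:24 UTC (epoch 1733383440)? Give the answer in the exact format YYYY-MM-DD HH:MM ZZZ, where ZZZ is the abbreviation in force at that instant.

Query: 2024-12-05 07:24 UTC
Rule 3/3 (KCD, +10:15): 2024-12-05 07:22 UTC ≤ query < +∞
7·60 + 24 + 615 = 1059 min
1059 = 0·1440 + 1059; 1059 = 17·60 + 39 → 17:39, same day
→ 2024-12-05 17:39 KCD

2024-12-05 17:39 KCD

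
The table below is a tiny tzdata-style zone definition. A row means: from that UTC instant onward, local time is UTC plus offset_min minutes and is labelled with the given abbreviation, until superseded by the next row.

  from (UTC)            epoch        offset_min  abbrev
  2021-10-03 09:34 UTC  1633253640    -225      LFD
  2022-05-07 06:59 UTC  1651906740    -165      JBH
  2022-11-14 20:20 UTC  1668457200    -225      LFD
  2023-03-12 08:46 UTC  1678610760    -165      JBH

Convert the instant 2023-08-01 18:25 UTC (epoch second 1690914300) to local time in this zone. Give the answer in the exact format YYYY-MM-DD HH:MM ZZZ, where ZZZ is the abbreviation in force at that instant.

2023-08-01 15:40 JBH

Query: 2023-08-01 18:25 UTC
Rule 4/4 (JBH, -02:45): 2023-03-12 08:46 UTC ≤ query < +∞
18·60 + 25 - 165 = 940 min
940 = 0·1440 + 940; 940 = 15·60 + 40 → 15:40, same day
→ 2023-08-01 15:40 JBH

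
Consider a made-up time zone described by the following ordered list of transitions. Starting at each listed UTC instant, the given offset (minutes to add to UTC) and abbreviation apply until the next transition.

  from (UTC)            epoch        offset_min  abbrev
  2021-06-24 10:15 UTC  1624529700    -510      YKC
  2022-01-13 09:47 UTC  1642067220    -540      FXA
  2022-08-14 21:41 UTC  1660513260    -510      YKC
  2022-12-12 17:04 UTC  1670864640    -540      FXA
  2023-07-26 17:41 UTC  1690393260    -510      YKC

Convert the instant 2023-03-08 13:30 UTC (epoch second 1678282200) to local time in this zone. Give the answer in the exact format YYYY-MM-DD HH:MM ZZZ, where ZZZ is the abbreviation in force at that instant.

2023-03-08 04:30 FXA

Query: 2023-03-08 13:30 UTC
Rule 4/5 (FXA, -09:00): 2022-12-12 17:04 UTC ≤ query < 2023-07-26 17:41 UTC
13·60 + 30 - 540 = 270 min
270 = 0·1440 + 270; 270 = 4·60 + 30 → 04:30, same day
→ 2023-03-08 04:30 FXA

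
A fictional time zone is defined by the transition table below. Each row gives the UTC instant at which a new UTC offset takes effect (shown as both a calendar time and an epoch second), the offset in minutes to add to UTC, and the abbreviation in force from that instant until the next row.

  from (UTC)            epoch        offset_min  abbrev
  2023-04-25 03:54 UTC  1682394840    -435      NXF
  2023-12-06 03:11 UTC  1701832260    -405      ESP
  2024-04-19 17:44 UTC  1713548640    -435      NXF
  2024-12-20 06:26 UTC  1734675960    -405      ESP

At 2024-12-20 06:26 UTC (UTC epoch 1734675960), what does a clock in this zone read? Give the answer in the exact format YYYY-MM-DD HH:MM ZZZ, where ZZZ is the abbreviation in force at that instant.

Query: 2024-12-20 06:26 UTC
Rule 4/4 (ESP, -06:45): 2024-12-20 06:26 UTC ≤ query < +∞
6·60 + 26 - 405 = -19 min
-19 = -1·1440 + 1421; 1421 = 23·60 + 41 → 23:41, 2024-12-20 - 1 day = 2024-12-19
→ 2024-12-19 23:41 ESP

2024-12-19 23:41 ESP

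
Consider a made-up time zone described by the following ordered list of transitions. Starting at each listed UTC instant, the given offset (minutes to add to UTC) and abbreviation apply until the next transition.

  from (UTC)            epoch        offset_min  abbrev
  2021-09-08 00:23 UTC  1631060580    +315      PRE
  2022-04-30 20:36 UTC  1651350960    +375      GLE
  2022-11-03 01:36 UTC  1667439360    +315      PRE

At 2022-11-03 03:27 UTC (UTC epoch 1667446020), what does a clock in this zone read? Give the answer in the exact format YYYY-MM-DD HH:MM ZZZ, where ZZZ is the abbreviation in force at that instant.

Query: 2022-11-03 03:27 UTC
Rule 3/3 (PRE, +05:15): 2022-11-03 01:36 UTC ≤ query < +∞
3·60 + 27 + 315 = 522 min
522 = 0·1440 + 522; 522 = 8·60 + 42 → 08:42, same day
→ 2022-11-03 08:42 PRE

2022-11-03 08:42 PRE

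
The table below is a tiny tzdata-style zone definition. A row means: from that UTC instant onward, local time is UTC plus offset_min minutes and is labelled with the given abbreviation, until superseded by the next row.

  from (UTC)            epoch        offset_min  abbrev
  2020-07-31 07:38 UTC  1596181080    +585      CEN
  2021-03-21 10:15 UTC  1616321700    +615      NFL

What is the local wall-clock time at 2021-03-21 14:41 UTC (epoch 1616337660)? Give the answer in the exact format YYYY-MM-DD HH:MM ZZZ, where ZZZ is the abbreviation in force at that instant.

2021-03-22 00:56 NFL

Query: 2021-03-21 14:41 UTC
Rule 2/2 (NFL, +10:15): 2021-03-21 10:15 UTC ≤ query < +∞
14·60 + 41 + 615 = 1496 min
1496 = 1·1440 + 56; 56 = 0·60 + 56 → 00:56, 2021-03-21 + 1 day = 2021-03-22
→ 2021-03-22 00:56 NFL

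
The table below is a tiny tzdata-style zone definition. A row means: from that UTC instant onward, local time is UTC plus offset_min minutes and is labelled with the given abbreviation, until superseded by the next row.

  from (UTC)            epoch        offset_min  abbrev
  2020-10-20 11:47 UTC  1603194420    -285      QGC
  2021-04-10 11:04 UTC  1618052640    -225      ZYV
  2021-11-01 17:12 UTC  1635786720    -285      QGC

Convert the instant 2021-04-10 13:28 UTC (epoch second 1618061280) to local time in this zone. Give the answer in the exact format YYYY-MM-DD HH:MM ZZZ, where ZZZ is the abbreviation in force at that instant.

Query: 2021-04-10 13:28 UTC
Rule 2/3 (ZYV, -03:45): 2021-04-10 11:04 UTC ≤ query < 2021-11-01 17:12 UTC
13·60 + 28 - 225 = 583 min
583 = 0·1440 + 583; 583 = 9·60 + 43 → 09:43, same day
→ 2021-04-10 09:43 ZYV

2021-04-10 09:43 ZYV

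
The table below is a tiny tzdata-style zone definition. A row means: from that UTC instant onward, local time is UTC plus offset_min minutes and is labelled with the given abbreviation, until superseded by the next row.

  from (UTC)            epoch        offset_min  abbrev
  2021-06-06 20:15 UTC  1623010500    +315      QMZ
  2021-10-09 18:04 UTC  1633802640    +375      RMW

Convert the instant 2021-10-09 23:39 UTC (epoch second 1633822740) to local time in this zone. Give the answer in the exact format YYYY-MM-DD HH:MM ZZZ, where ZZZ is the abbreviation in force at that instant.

Query: 2021-10-09 23:39 UTC
Rule 2/2 (RMW, +06:15): 2021-10-09 18:04 UTC ≤ query < +∞
23·60 + 39 + 375 = 1794 min
1794 = 1·1440 + 354; 354 = 5·60 + 54 → 05:54, 2021-10-09 + 1 day = 2021-10-10
→ 2021-10-10 05:54 RMW

2021-10-10 05:54 RMW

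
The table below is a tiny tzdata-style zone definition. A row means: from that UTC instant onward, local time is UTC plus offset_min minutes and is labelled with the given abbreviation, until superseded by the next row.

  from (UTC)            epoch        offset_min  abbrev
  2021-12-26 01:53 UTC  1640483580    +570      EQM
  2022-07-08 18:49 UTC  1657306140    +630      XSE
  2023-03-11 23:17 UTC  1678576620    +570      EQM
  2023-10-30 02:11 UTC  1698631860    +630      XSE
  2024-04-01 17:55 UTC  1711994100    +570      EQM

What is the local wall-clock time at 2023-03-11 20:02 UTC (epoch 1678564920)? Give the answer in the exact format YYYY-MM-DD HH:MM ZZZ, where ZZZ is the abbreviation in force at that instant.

Query: 2023-03-11 20:02 UTC
Rule 2/5 (XSE, +10:30): 2022-07-08 18:49 UTC ≤ query < 2023-03-11 23:17 UTC
20·60 + 2 + 630 = 1832 min
1832 = 1·1440 + 392; 392 = 6·60 + 32 → 06:32, 2023-03-11 + 1 day = 2023-03-12
→ 2023-03-12 06:32 XSE

2023-03-12 06:32 XSE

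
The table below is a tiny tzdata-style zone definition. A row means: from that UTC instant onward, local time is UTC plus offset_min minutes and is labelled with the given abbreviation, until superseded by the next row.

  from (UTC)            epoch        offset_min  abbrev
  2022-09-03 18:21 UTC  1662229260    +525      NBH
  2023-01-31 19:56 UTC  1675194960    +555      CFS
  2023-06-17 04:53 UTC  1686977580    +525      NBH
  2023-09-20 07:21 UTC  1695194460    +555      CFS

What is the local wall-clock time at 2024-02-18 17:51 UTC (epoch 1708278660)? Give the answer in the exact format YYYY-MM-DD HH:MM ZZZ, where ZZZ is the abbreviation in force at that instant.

2024-02-19 03:06 CFS

Query: 2024-02-18 17:51 UTC
Rule 4/4 (CFS, +09:15): 2023-09-20 07:21 UTC ≤ query < +∞
17·60 + 51 + 555 = 1626 min
1626 = 1·1440 + 186; 186 = 3·60 + 6 → 03:06, 2024-02-18 + 1 day = 2024-02-19
→ 2024-02-19 03:06 CFS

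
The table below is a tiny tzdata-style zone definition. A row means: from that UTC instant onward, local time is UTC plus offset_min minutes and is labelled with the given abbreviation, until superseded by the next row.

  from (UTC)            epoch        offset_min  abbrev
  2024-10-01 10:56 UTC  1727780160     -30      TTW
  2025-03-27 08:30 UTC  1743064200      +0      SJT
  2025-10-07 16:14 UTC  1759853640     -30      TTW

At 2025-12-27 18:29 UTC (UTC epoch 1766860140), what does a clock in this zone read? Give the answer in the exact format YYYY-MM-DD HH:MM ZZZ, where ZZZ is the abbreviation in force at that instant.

2025-12-27 17:59 TTW

Query: 2025-12-27 18:29 UTC
Rule 3/3 (TTW, -00:30): 2025-10-07 16:14 UTC ≤ query < +∞
18·60 + 29 - 30 = 1079 min
1079 = 0·1440 + 1079; 1079 = 17·60 + 59 → 17:59, same day
→ 2025-12-27 17:59 TTW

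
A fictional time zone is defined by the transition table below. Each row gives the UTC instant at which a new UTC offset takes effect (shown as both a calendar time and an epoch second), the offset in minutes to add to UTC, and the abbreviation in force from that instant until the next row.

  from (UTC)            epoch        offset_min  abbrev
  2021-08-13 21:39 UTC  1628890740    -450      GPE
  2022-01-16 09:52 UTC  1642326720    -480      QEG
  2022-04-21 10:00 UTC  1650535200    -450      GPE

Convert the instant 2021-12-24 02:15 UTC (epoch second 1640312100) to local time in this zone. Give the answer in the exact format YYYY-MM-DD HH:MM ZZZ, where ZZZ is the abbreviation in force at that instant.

Query: 2021-12-24 02:15 UTC
Rule 1/3 (GPE, -07:30): 2021-08-13 21:39 UTC ≤ query < 2022-01-16 09:52 UTC
2·60 + 15 - 450 = -315 min
-315 = -1·1440 + 1125; 1125 = 18·60 + 45 → 18:45, 2021-12-24 - 1 day = 2021-12-23
→ 2021-12-23 18:45 GPE

2021-12-23 18:45 GPE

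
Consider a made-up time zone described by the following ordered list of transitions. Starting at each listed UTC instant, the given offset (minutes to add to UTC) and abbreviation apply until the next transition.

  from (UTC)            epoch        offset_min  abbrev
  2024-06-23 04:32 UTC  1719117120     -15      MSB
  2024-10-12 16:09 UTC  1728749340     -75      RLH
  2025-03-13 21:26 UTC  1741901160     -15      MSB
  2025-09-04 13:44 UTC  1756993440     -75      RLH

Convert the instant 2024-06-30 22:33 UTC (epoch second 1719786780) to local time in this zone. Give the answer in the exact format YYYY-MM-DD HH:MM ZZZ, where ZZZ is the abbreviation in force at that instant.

Query: 2024-06-30 22:33 UTC
Rule 1/4 (MSB, -00:15): 2024-06-23 04:32 UTC ≤ query < 2024-10-12 16:09 UTC
22·60 + 33 - 15 = 1338 min
1338 = 0·1440 + 1338; 1338 = 22·60 + 18 → 22:18, same day
→ 2024-06-30 22:18 MSB

2024-06-30 22:18 MSB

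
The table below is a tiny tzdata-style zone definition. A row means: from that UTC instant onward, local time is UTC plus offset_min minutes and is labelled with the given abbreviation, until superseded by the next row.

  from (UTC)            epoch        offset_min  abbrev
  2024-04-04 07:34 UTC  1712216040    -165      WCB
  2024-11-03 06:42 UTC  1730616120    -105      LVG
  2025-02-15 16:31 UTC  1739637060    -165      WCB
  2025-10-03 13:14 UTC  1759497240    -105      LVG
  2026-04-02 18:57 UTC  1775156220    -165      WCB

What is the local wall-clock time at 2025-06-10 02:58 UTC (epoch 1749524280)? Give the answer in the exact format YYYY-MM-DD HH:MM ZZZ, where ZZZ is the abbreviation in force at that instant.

2025-06-10 00:13 WCB

Query: 2025-06-10 02:58 UTC
Rule 3/5 (WCB, -02:45): 2025-02-15 16:31 UTC ≤ query < 2025-10-03 13:14 UTC
2·60 + 58 - 165 = 13 min
13 = 0·1440 + 13; 13 = 0·60 + 13 → 00:13, same day
→ 2025-06-10 00:13 WCB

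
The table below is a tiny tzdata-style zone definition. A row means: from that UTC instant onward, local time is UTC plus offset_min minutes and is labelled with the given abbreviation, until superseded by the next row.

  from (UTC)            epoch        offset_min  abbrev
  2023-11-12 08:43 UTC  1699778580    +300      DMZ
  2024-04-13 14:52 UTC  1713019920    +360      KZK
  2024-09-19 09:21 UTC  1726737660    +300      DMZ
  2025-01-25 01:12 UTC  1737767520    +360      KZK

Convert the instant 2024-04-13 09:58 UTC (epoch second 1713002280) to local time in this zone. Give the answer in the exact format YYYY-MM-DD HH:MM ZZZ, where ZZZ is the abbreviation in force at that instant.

Query: 2024-04-13 09:58 UTC
Rule 1/4 (DMZ, +05:00): 2023-11-12 08:43 UTC ≤ query < 2024-04-13 14:52 UTC
9·60 + 58 + 300 = 898 min
898 = 0·1440 + 898; 898 = 14·60 + 58 → 14:58, same day
→ 2024-04-13 14:58 DMZ

2024-04-13 14:58 DMZ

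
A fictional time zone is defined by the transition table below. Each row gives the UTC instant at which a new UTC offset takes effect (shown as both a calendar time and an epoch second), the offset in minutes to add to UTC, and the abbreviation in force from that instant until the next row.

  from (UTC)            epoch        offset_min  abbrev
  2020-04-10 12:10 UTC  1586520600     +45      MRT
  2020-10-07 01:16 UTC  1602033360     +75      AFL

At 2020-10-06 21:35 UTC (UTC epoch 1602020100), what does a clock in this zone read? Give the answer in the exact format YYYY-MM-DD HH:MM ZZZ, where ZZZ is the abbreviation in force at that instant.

2020-10-06 22:20 MRT

Query: 2020-10-06 21:35 UTC
Rule 1/2 (MRT, +00:45): 2020-04-10 12:10 UTC ≤ query < 2020-10-07 01:16 UTC
21·60 + 35 + 45 = 1340 min
1340 = 0·1440 + 1340; 1340 = 22·60 + 20 → 22:20, same day
→ 2020-10-06 22:20 MRT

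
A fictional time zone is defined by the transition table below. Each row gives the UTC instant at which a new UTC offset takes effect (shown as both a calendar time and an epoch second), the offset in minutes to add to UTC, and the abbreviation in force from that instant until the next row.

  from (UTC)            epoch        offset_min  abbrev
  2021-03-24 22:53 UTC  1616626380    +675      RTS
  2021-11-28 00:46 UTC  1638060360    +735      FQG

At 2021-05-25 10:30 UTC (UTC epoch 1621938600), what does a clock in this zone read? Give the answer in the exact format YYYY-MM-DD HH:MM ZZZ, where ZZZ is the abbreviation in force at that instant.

Query: 2021-05-25 10:30 UTC
Rule 1/2 (RTS, +11:15): 2021-03-24 22:53 UTC ≤ query < 2021-11-28 00:46 UTC
10·60 + 30 + 675 = 1305 min
1305 = 0·1440 + 1305; 1305 = 21·60 + 45 → 21:45, same day
→ 2021-05-25 21:45 RTS

2021-05-25 21:45 RTS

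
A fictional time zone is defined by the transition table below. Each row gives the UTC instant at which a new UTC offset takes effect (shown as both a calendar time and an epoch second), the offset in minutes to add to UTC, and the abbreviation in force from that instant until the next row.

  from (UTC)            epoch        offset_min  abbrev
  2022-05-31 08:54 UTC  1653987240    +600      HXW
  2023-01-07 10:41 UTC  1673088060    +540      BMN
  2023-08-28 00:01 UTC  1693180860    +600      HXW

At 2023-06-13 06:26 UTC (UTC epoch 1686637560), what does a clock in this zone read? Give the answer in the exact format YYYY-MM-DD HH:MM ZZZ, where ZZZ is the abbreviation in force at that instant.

2023-06-13 15:26 BMN

Query: 2023-06-13 06:26 UTC
Rule 2/3 (BMN, +09:00): 2023-01-07 10:41 UTC ≤ query < 2023-08-28 00:01 UTC
6·60 + 26 + 540 = 926 min
926 = 0·1440 + 926; 926 = 15·60 + 26 → 15:26, same day
→ 2023-06-13 15:26 BMN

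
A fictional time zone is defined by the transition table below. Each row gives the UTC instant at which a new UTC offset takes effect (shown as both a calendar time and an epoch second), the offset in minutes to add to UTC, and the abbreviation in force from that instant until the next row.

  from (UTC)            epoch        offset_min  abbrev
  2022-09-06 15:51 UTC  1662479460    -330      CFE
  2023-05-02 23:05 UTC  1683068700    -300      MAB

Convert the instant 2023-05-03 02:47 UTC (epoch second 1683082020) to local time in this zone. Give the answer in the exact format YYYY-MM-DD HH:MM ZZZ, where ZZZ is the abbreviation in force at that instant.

2023-05-02 21:47 MAB

Query: 2023-05-03 02:47 UTC
Rule 2/2 (MAB, -05:00): 2023-05-02 23:05 UTC ≤ query < +∞
2·60 + 47 - 300 = -133 min
-133 = -1·1440 + 1307; 1307 = 21·60 + 47 → 21:47, 2023-05-03 - 1 day = 2023-05-02
→ 2023-05-02 21:47 MAB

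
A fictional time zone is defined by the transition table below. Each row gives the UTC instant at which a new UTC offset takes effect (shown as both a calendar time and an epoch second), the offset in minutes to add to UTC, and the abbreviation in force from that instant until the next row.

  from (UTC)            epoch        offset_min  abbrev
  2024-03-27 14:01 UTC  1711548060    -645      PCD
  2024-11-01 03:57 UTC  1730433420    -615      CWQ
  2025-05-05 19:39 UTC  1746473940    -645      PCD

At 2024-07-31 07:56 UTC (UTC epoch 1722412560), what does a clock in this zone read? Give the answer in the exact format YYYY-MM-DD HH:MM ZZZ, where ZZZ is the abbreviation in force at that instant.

Query: 2024-07-31 07:56 UTC
Rule 1/3 (PCD, -10:45): 2024-03-27 14:01 UTC ≤ query < 2024-11-01 03:57 UTC
7·60 + 56 - 645 = -169 min
-169 = -1·1440 + 1271; 1271 = 21·60 + 11 → 21:11, 2024-07-31 - 1 day = 2024-07-30
→ 2024-07-30 21:11 PCD

2024-07-30 21:11 PCD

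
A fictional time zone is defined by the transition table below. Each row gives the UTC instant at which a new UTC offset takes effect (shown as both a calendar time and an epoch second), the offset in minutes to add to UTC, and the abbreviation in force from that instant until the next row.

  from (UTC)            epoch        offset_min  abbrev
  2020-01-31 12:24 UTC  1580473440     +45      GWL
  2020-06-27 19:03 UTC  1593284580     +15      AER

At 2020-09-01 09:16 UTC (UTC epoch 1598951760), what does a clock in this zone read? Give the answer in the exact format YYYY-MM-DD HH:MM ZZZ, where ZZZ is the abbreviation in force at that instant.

2020-09-01 09:31 AER

Query: 2020-09-01 09:16 UTC
Rule 2/2 (AER, +00:15): 2020-06-27 19:03 UTC ≤ query < +∞
9·60 + 16 + 15 = 571 min
571 = 0·1440 + 571; 571 = 9·60 + 31 → 09:31, same day
→ 2020-09-01 09:31 AER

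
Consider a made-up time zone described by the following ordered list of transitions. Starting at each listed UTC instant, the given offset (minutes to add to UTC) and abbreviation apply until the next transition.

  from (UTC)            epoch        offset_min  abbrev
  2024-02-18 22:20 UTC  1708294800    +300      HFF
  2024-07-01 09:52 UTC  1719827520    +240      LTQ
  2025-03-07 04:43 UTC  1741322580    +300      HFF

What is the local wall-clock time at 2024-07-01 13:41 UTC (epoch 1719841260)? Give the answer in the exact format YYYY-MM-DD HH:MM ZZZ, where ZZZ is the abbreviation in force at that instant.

2024-07-01 17:41 LTQ

Query: 2024-07-01 13:41 UTC
Rule 2/3 (LTQ, +04:00): 2024-07-01 09:52 UTC ≤ query < 2025-03-07 04:43 UTC
13·60 + 41 + 240 = 1061 min
1061 = 0·1440 + 1061; 1061 = 17·60 + 41 → 17:41, same day
→ 2024-07-01 17:41 LTQ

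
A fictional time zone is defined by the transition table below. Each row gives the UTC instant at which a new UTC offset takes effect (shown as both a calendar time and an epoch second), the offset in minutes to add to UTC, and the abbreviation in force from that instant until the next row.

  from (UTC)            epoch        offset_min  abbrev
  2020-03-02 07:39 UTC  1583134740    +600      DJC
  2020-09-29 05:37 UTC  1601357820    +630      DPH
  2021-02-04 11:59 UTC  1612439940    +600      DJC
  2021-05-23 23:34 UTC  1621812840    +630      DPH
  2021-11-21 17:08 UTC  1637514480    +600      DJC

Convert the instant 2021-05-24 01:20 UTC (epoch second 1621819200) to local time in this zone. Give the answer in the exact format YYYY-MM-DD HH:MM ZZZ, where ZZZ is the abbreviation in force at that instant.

Query: 2021-05-24 01:20 UTC
Rule 4/5 (DPH, +10:30): 2021-05-23 23:34 UTC ≤ query < 2021-11-21 17:08 UTC
1·60 + 20 + 630 = 710 min
710 = 0·1440 + 710; 710 = 11·60 + 50 → 11:50, same day
→ 2021-05-24 11:50 DPH

2021-05-24 11:50 DPH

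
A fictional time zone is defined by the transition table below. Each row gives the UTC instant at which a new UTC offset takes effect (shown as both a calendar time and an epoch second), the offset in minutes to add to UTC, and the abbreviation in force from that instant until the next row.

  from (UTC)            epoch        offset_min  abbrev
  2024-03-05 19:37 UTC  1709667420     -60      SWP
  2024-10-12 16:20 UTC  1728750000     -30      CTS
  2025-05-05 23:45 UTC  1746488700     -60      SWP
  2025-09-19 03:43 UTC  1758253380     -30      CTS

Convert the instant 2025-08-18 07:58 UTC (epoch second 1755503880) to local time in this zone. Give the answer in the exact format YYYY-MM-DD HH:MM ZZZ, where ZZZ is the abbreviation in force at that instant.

Query: 2025-08-18 07:58 UTC
Rule 3/4 (SWP, -01:00): 2025-05-05 23:45 UTC ≤ query < 2025-09-19 03:43 UTC
7·60 + 58 - 60 = 418 min
418 = 0·1440 + 418; 418 = 6·60 + 58 → 06:58, same day
→ 2025-08-18 06:58 SWP

2025-08-18 06:58 SWP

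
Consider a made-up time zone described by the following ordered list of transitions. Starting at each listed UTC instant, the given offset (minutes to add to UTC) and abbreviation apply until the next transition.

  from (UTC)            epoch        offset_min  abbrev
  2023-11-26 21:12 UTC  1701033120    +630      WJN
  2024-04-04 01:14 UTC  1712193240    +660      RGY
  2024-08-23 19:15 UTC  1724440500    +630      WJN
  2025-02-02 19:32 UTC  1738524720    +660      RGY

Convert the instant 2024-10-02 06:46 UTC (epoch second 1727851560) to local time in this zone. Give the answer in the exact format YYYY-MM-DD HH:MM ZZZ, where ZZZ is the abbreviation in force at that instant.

Query: 2024-10-02 06:46 UTC
Rule 3/4 (WJN, +10:30): 2024-08-23 19:15 UTC ≤ query < 2025-02-02 19:32 UTC
6·60 + 46 + 630 = 1036 min
1036 = 0·1440 + 1036; 1036 = 17·60 + 16 → 17:16, same day
→ 2024-10-02 17:16 WJN

2024-10-02 17:16 WJN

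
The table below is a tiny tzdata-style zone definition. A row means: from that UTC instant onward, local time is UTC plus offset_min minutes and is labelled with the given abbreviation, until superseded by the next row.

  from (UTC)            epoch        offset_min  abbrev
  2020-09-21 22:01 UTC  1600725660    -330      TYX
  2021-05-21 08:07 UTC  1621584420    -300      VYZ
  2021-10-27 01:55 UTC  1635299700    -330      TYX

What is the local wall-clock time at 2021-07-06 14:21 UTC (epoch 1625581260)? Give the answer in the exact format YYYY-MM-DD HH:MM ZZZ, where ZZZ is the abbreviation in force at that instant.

Query: 2021-07-06 14:21 UTC
Rule 2/3 (VYZ, -05:00): 2021-05-21 08:07 UTC ≤ query < 2021-10-27 01:55 UTC
14·60 + 21 - 300 = 561 min
561 = 0·1440 + 561; 561 = 9·60 + 21 → 09:21, same day
→ 2021-07-06 09:21 VYZ

2021-07-06 09:21 VYZ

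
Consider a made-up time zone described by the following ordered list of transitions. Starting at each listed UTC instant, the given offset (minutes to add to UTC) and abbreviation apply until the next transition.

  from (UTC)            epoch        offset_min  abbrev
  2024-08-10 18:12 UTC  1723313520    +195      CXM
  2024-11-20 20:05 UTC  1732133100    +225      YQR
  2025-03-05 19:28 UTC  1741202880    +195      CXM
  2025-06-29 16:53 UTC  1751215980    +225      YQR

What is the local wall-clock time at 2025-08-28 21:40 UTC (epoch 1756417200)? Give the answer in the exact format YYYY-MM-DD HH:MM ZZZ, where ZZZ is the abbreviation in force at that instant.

Query: 2025-08-28 21:40 UTC
Rule 4/4 (YQR, +03:45): 2025-06-29 16:53 UTC ≤ query < +∞
21·60 + 40 + 225 = 1525 min
1525 = 1·1440 + 85; 85 = 1·60 + 25 → 01:25, 2025-08-28 + 1 day = 2025-08-29
→ 2025-08-29 01:25 YQR

2025-08-29 01:25 YQR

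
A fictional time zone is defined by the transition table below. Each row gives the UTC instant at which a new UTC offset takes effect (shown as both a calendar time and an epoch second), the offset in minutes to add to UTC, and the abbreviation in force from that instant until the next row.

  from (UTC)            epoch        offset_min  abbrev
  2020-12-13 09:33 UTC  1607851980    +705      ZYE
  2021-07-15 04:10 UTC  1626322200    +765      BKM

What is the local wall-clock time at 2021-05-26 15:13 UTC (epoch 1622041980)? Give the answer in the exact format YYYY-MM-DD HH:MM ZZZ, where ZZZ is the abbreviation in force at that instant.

2021-05-27 02:58 ZYE

Query: 2021-05-26 15:13 UTC
Rule 1/2 (ZYE, +11:45): 2020-12-13 09:33 UTC ≤ query < 2021-07-15 04:10 UTC
15·60 + 13 + 705 = 1618 min
1618 = 1·1440 + 178; 178 = 2·60 + 58 → 02:58, 2021-05-26 + 1 day = 2021-05-27
→ 2021-05-27 02:58 ZYE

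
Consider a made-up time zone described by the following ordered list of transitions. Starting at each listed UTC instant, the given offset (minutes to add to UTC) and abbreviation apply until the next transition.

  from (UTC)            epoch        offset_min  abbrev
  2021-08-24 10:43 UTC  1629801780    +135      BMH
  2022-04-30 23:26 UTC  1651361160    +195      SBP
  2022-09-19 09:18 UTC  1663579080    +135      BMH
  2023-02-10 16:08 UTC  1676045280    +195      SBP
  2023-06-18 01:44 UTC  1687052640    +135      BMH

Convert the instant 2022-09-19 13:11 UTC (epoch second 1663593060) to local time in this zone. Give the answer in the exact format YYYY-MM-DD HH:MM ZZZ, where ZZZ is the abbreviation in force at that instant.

Query: 2022-09-19 13:11 UTC
Rule 3/5 (BMH, +02:15): 2022-09-19 09:18 UTC ≤ query < 2023-02-10 16:08 UTC
13·60 + 11 + 135 = 926 min
926 = 0·1440 + 926; 926 = 15·60 + 26 → 15:26, same day
→ 2022-09-19 15:26 BMH

2022-09-19 15:26 BMH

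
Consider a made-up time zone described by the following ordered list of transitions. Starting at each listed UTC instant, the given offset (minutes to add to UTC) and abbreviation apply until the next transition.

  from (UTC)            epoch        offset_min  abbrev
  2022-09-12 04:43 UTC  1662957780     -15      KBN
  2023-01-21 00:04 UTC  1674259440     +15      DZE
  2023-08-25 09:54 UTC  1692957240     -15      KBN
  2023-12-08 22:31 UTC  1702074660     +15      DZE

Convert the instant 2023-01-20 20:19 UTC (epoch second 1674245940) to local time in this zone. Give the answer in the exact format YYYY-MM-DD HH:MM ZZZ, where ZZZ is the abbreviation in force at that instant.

2023-01-20 20:04 KBN

Query: 2023-01-20 20:19 UTC
Rule 1/4 (KBN, -00:15): 2022-09-12 04:43 UTC ≤ query < 2023-01-21 00:04 UTC
20·60 + 19 - 15 = 1204 min
1204 = 0·1440 + 1204; 1204 = 20·60 + 4 → 20:04, same day
→ 2023-01-20 20:04 KBN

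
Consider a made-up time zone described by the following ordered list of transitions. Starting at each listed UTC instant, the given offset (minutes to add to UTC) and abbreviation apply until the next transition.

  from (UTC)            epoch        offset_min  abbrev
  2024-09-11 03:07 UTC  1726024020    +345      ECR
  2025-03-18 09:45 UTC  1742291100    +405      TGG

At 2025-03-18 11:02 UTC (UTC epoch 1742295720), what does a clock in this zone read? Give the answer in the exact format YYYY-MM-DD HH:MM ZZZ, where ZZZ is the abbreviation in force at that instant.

Query: 2025-03-18 11:02 UTC
Rule 2/2 (TGG, +06:45): 2025-03-18 09:45 UTC ≤ query < +∞
11·60 + 2 + 405 = 1067 min
1067 = 0·1440 + 1067; 1067 = 17·60 + 47 → 17:47, same day
→ 2025-03-18 17:47 TGG

2025-03-18 17:47 TGG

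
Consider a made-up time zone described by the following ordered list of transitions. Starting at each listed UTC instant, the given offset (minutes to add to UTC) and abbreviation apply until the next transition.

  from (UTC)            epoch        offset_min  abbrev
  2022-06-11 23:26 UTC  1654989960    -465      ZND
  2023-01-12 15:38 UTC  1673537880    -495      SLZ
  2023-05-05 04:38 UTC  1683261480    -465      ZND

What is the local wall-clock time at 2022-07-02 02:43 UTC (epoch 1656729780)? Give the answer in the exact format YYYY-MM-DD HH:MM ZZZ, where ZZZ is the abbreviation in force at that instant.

Query: 2022-07-02 02:43 UTC
Rule 1/3 (ZND, -07:45): 2022-06-11 23:26 UTC ≤ query < 2023-01-12 15:38 UTC
2·60 + 43 - 465 = -302 min
-302 = -1·1440 + 1138; 1138 = 18·60 + 58 → 18:58, 2022-07-02 - 1 day = 2022-07-01
→ 2022-07-01 18:58 ZND

2022-07-01 18:58 ZND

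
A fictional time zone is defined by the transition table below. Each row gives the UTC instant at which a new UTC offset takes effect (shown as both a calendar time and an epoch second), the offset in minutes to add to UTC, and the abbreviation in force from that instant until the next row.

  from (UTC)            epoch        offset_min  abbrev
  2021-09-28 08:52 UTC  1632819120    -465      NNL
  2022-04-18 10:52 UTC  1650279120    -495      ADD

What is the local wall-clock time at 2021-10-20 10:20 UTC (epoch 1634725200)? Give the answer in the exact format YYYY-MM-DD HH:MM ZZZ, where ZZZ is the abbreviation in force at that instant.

2021-10-20 02:35 NNL

Query: 2021-10-20 10:20 UTC
Rule 1/2 (NNL, -07:45): 2021-09-28 08:52 UTC ≤ query < 2022-04-18 10:52 UTC
10·60 + 20 - 465 = 155 min
155 = 0·1440 + 155; 155 = 2·60 + 35 → 02:35, same day
→ 2021-10-20 02:35 NNL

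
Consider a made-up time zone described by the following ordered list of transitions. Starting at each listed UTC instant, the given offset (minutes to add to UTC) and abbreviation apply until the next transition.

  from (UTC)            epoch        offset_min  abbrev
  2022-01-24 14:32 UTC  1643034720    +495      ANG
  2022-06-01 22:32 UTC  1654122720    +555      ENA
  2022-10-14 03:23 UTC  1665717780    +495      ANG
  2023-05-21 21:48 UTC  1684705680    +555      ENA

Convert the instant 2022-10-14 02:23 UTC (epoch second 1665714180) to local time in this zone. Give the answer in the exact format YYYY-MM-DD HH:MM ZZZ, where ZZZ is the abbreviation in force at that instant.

Query: 2022-10-14 02:23 UTC
Rule 2/4 (ENA, +09:15): 2022-06-01 22:32 UTC ≤ query < 2022-10-14 03:23 UTC
2·60 + 23 + 555 = 698 min
698 = 0·1440 + 698; 698 = 11·60 + 38 → 11:38, same day
→ 2022-10-14 11:38 ENA

2022-10-14 11:38 ENA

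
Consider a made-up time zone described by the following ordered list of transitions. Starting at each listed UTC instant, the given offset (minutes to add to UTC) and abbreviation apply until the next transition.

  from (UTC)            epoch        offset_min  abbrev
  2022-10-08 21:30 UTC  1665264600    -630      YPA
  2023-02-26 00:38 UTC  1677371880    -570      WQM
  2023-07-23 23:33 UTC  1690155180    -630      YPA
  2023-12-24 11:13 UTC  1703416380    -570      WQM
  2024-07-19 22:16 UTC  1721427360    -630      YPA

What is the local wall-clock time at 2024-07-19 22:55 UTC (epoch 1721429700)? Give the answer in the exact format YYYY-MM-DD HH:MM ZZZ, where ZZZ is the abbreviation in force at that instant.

Query: 2024-07-19 22:55 UTC
Rule 5/5 (YPA, -10:30): 2024-07-19 22:16 UTC ≤ query < +∞
22·60 + 55 - 630 = 745 min
745 = 0·1440 + 745; 745 = 12·60 + 25 → 12:25, same day
→ 2024-07-19 12:25 YPA

2024-07-19 12:25 YPA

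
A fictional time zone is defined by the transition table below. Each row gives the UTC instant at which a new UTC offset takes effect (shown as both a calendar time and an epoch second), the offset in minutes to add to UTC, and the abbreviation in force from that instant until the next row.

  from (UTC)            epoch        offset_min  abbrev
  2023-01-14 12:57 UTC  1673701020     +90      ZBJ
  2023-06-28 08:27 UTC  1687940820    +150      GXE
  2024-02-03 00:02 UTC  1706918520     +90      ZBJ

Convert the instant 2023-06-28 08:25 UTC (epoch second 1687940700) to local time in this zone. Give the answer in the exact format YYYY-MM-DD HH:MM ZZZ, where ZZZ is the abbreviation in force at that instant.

2023-06-28 09:55 ZBJ

Query: 2023-06-28 08:25 UTC
Rule 1/3 (ZBJ, +01:30): 2023-01-14 12:57 UTC ≤ query < 2023-06-28 08:27 UTC
8·60 + 25 + 90 = 595 min
595 = 0·1440 + 595; 595 = 9·60 + 55 → 09:55, same day
→ 2023-06-28 09:55 ZBJ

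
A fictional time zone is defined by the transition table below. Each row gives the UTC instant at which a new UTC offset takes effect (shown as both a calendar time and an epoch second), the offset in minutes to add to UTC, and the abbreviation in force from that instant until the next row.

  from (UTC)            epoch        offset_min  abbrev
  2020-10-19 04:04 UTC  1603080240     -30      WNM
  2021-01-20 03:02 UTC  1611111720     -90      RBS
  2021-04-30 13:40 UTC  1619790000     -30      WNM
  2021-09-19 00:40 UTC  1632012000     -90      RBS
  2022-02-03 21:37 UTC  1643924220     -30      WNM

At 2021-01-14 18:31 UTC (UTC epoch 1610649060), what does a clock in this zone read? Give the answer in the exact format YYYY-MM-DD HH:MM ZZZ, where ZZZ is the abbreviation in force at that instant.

Query: 2021-01-14 18:31 UTC
Rule 1/5 (WNM, -00:30): 2020-10-19 04:04 UTC ≤ query < 2021-01-20 03:02 UTC
18·60 + 31 - 30 = 1081 min
1081 = 0·1440 + 1081; 1081 = 18·60 + 1 → 18:01, same day
→ 2021-01-14 18:01 WNM

2021-01-14 18:01 WNM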